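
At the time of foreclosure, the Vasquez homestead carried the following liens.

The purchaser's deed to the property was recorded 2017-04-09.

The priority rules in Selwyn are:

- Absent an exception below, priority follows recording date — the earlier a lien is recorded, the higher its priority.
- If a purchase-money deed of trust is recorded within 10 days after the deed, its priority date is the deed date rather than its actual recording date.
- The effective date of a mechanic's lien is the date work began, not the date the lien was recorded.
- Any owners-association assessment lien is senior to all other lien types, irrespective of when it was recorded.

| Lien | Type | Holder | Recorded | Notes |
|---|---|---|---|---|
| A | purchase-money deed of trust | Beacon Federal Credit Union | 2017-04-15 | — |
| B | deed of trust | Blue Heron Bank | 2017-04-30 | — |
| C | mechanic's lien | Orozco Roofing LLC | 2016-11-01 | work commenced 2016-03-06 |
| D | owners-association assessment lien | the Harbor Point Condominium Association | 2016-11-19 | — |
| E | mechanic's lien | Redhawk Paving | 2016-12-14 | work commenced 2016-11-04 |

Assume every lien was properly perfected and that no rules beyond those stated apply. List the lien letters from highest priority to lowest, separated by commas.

D, C, E, A, B

First, effective dates: A's effective date is the deed date, 2017-04-09; C is treated as recorded 2016-03-06, the work-commencement date; E relates back to 2016-11-04 (work commenced).
D, as an owners-association assessment lien, has superpriority and ranks first.
Remaining liens by effective date: C (2016-03-06), E (2016-11-04), A (2017-04-09), B (2017-04-30).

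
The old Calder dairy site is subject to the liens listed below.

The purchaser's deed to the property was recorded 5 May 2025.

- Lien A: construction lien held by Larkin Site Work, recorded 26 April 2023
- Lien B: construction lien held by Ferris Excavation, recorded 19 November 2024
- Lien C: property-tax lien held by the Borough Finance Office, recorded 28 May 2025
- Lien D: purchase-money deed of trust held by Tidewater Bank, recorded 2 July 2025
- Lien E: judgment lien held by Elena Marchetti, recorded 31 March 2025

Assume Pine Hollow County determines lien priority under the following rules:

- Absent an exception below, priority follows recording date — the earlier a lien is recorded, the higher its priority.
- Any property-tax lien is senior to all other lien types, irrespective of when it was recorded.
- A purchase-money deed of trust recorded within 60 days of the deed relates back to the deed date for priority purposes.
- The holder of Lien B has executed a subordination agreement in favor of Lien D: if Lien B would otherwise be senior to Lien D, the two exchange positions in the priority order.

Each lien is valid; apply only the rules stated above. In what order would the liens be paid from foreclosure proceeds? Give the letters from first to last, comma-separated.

First, effective dates: D was recorded within the 60-day window, so its effective date is the deed date 5 May 2025.
As a property-tax lien, C is senior to every other lien.
The other liens, earliest effective date first: A (26 April 2023), B (19 November 2024), E (31 March 2025), D (5 May 2025).
B is senior to D before the subordination, so the two trade places.

C, A, D, E, B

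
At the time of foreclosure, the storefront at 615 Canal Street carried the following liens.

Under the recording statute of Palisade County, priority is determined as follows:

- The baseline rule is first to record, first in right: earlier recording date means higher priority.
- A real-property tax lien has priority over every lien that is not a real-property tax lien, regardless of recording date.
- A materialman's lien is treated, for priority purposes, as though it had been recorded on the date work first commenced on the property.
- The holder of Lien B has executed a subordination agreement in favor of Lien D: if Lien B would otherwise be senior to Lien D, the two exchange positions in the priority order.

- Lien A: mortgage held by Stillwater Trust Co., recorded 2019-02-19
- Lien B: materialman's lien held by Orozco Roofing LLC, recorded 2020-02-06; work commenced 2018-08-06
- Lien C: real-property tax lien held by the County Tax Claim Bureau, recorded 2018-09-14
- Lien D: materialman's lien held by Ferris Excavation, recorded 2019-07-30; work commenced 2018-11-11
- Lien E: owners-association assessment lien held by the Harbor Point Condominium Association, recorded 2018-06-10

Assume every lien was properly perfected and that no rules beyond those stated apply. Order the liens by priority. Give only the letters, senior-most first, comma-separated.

C, E, D, B, A

Effective dates after the stated exceptions: B relates back to 2018-08-06 (work commenced); D's effective date is 2018-11-11, when work began.
As a real-property tax lien, C is senior to every other lien.
Ordering the rest by effective date: E (2018-06-10), B (2018-08-06), D (2018-11-11), A (2019-02-19).
B is senior to D before the subordination, so the two trade places.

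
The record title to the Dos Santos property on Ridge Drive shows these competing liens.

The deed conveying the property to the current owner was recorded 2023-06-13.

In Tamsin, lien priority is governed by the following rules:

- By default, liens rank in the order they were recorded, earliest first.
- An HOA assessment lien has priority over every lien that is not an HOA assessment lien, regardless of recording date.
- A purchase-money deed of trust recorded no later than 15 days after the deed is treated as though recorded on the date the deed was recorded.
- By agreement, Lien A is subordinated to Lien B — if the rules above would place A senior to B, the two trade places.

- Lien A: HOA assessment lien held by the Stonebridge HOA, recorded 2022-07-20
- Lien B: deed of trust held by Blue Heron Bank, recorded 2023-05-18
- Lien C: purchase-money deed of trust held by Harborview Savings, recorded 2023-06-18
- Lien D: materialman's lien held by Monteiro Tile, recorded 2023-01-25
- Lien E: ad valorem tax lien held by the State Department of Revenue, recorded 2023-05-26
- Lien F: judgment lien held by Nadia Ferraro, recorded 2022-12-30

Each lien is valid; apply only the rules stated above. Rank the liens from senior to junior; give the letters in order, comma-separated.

First, effective dates: C was recorded within the 15-day window, so its effective date is the deed date 2023-06-13.
A is an HOA assessment lien and takes priority over every other lien.
Ordering the rest by effective date: F (2022-12-30), D (2023-01-25), B (2023-05-18), E (2023-05-26), C (2023-06-13).
Because A would otherwise rank above B, the subordination swaps them.

B, F, D, A, E, C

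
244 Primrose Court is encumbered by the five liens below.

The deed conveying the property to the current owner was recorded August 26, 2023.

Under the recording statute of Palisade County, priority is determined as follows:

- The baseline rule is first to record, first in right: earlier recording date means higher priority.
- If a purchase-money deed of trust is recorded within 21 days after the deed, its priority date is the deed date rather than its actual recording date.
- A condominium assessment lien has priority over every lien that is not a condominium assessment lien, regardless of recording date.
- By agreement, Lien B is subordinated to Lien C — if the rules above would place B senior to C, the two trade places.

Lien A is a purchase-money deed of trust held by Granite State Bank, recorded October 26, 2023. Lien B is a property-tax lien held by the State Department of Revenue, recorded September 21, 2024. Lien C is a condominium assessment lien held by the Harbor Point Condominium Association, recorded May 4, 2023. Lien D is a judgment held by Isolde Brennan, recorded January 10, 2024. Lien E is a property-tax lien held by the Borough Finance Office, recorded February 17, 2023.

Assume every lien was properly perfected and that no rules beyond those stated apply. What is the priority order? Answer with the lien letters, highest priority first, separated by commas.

C, E, A, D, B

Effective dates: A missed the 21-day window (61 days after the deed), so its recording date stands.
C, as a condominium assessment lien, has superpriority and ranks first.
The other liens, earliest effective date first: E (February 17, 2023), A (October 26, 2023), D (January 10, 2024), B (September 21, 2024).
B already ranks below C; the subordination has no effect.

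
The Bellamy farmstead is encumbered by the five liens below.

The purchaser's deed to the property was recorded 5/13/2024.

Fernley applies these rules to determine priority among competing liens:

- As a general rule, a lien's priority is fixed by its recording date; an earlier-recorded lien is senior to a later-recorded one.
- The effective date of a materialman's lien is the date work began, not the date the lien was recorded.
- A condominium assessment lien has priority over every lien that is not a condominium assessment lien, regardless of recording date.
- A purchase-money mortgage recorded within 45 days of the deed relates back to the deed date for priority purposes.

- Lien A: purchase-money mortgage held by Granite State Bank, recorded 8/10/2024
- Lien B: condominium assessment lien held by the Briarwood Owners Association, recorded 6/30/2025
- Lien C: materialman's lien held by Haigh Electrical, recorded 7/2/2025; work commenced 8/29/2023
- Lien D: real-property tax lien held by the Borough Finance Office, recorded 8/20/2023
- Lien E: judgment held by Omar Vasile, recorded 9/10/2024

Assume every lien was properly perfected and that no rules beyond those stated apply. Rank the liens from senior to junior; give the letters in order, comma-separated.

B, D, C, A, E

Effective dates after the stated exceptions: A missed the 45-day window (89 days after the deed), so its recording date stands; C's effective date is 8/29/2023, when work began.
B is a condominium assessment lien and takes priority over every other lien.
Ordering the rest by effective date: D (8/20/2023), C (8/29/2023), A (8/10/2024), E (9/10/2024).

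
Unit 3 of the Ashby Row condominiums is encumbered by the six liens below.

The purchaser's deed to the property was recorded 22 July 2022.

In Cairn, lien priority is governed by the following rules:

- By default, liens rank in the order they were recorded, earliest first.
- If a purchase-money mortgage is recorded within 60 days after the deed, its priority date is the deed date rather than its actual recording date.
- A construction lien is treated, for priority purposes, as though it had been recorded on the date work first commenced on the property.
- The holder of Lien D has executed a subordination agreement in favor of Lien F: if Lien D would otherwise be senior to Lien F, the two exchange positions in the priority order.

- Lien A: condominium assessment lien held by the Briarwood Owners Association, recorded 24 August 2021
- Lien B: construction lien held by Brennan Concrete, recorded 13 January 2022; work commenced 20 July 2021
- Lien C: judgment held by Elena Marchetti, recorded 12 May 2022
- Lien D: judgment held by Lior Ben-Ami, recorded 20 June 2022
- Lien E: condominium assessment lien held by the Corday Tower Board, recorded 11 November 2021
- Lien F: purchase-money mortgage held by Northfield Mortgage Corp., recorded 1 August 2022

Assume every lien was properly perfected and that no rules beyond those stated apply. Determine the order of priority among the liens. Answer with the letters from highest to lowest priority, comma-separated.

Effective dates after the stated exceptions: B is treated as recorded 20 July 2021, the work-commencement date; F's effective date is the deed date, 22 July 2022.
Ordering by effective date: B (20 July 2021), A (24 August 2021), E (11 November 2021), C (12 May 2022), D (20 June 2022), F (22 July 2022).
D would otherwise be senior to F, so under the subordination agreement D and F exchange positions.

B, A, E, C, F, D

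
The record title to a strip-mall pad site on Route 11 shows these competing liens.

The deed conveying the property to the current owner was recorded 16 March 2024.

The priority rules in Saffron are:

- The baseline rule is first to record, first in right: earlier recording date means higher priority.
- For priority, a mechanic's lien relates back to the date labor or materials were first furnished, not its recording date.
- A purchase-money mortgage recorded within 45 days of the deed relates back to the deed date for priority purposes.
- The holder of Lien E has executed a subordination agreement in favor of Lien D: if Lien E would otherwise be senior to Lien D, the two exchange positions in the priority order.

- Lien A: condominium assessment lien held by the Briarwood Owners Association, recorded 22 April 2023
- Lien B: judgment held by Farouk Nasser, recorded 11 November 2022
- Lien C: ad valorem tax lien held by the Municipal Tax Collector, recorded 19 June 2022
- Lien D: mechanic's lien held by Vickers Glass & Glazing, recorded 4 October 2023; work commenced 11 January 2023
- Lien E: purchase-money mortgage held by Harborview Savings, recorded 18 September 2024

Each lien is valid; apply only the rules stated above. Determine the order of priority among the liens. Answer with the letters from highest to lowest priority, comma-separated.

C, B, D, A, E

Adjusting effective dates: D relates back to 11 January 2023 (work commenced); E was recorded 186 days after the deed — beyond 45 days — so no relation-back applies.
Ordering by effective date: C (19 June 2022), B (11 November 2022), D (11 January 2023), A (22 April 2023), E (18 September 2024).
E is already junior to D, so the subordination agreement changes nothing.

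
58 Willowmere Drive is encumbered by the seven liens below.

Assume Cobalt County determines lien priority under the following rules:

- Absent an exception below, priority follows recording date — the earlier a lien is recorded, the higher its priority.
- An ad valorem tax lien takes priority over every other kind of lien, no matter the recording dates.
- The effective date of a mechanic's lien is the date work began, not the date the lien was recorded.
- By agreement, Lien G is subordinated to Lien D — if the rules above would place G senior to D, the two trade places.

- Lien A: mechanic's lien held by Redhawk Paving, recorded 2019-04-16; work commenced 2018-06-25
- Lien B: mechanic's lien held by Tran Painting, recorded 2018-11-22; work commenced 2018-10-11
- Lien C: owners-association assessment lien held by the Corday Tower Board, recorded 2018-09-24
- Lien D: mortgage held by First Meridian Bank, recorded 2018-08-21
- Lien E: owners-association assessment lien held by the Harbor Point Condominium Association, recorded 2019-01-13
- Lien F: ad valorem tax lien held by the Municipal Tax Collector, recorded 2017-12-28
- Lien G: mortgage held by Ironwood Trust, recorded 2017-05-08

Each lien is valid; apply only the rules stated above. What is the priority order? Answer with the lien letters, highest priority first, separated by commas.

F, D, A, G, C, B, E

First, effective dates: A relates back to 2018-06-25 (work commenced); B is treated as recorded 2018-10-11, the work-commencement date.
F is an ad valorem tax lien, so it outranks all other liens regardless of date.
The other liens, earliest effective date first: G (2017-05-08), A (2018-06-25), D (2018-08-21), C (2018-09-24), B (2018-10-11), E (2019-01-13).
G is senior to D before the subordination, so the two trade places.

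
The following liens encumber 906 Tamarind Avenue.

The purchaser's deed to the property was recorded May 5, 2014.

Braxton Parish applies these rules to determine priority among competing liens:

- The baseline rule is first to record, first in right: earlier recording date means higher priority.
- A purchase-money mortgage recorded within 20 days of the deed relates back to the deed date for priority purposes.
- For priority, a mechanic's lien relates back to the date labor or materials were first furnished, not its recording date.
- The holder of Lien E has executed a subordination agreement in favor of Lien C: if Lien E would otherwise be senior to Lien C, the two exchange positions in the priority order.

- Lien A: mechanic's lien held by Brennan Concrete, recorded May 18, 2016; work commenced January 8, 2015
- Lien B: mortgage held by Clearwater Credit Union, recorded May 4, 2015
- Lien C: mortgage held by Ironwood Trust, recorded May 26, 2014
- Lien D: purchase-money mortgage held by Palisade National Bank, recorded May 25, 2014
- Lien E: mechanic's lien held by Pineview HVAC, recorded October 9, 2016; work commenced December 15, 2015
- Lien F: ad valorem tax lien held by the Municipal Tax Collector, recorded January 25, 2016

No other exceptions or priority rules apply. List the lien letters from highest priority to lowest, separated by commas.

D, C, A, B, E, F

Effective dates: A is treated as recorded January 8, 2015, the work-commencement date; D's effective date is the deed date, May 5, 2014; E's effective date is December 15, 2015, when work began.
By effective date, earliest first: D (May 5, 2014), C (May 26, 2014), A (January 8, 2015), B (May 4, 2015), E (December 15, 2015), F (January 25, 2016).
E is already junior to C, so the subordination agreement changes nothing.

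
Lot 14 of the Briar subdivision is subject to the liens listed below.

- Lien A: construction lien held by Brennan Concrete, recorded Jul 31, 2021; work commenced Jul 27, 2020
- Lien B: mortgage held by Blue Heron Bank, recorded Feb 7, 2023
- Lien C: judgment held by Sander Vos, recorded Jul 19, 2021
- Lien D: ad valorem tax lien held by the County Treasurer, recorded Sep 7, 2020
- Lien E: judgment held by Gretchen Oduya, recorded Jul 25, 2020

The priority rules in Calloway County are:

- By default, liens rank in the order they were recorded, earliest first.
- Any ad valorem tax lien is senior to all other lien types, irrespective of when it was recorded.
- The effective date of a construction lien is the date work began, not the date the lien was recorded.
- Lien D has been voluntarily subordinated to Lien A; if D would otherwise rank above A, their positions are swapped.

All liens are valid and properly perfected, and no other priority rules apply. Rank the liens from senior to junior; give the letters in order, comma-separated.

A, E, D, C, B

Adjusting effective dates: A is treated as recorded Jul 27, 2020, the work-commencement date.
As an ad valorem tax lien, D is senior to every other lien.
The other liens, earliest effective date first: E (Jul 25, 2020), A (Jul 27, 2020), C (Jul 19, 2021), B (Feb 7, 2023).
Because D would otherwise rank above A, the subordination swaps them.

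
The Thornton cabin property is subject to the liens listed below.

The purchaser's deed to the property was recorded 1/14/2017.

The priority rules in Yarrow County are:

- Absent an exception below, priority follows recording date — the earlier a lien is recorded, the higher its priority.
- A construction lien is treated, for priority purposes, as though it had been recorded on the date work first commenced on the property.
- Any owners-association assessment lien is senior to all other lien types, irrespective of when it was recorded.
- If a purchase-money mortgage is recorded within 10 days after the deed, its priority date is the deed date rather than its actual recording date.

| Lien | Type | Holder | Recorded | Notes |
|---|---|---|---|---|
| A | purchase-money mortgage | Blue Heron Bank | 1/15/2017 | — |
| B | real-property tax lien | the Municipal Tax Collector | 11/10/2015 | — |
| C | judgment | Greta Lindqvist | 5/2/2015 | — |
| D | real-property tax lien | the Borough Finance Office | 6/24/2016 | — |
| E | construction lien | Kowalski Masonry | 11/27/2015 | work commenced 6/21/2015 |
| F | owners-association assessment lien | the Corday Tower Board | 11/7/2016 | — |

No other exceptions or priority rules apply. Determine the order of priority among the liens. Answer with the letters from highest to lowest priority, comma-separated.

F, C, E, B, D, A

Effective dates: A relates back to the deed date 1/14/2017; E relates back to 6/21/2015 (work commenced).
F is an owners-association assessment lien and takes priority over every other lien.
Ordering the rest by effective date: C (5/2/2015), E (6/21/2015), B (11/10/2015), D (6/24/2016), A (1/14/2017).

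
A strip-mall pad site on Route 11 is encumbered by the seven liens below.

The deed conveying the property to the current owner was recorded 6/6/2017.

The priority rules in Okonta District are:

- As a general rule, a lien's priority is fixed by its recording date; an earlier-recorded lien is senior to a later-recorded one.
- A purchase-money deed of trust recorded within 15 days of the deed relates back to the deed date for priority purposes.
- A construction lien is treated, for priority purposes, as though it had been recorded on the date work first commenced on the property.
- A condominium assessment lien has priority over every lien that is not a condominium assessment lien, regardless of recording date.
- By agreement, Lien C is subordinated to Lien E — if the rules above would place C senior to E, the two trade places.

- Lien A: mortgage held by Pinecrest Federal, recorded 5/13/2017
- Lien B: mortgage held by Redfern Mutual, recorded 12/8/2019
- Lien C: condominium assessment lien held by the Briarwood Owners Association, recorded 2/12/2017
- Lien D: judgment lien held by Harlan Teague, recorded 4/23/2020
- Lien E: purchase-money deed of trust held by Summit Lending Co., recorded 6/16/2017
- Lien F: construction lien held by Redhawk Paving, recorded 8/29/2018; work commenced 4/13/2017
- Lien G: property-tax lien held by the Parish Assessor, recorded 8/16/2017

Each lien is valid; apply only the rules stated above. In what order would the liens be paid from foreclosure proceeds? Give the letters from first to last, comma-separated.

First, effective dates: E was recorded within the 15-day window, so its effective date is the deed date 6/6/2017; F is treated as recorded 4/13/2017, the work-commencement date.
C is a condominium assessment lien, so it outranks all other liens regardless of date.
The other liens, earliest effective date first: F (4/13/2017), A (5/13/2017), E (6/6/2017), G (8/16/2017), B (12/8/2019), D (4/23/2020).
C is senior to E before the subordination, so the two trade places.

E, F, A, C, G, B, D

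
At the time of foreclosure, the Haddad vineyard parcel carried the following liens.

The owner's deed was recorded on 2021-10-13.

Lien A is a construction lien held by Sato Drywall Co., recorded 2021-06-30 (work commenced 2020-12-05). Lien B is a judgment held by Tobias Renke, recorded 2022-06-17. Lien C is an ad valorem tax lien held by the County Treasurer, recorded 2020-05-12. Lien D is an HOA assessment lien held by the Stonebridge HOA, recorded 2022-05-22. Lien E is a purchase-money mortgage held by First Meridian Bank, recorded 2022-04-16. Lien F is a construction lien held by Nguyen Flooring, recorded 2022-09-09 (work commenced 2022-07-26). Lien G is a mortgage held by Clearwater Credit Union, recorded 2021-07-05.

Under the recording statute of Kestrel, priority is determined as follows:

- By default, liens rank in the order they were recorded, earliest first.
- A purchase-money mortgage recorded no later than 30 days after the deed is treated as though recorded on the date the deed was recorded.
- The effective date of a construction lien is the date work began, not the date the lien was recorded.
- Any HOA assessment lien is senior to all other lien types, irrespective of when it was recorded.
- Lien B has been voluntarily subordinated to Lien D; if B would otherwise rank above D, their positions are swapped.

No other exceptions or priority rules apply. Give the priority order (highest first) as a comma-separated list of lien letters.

D, C, A, G, E, B, F

Effective dates: A's effective date is 2020-12-05, when work began; E was recorded 185 days after the deed — beyond 30 days — so no relation-back applies; F's effective date is 2022-07-26, when work began.
D, as an HOA assessment lien, has superpriority and ranks first.
Among the remaining liens, by effective date: C (2020-05-12), A (2020-12-05), G (2021-07-05), E (2022-04-16), B (2022-06-17), F (2022-07-26).
Since B is not senior to D, the subordination leaves the order unchanged.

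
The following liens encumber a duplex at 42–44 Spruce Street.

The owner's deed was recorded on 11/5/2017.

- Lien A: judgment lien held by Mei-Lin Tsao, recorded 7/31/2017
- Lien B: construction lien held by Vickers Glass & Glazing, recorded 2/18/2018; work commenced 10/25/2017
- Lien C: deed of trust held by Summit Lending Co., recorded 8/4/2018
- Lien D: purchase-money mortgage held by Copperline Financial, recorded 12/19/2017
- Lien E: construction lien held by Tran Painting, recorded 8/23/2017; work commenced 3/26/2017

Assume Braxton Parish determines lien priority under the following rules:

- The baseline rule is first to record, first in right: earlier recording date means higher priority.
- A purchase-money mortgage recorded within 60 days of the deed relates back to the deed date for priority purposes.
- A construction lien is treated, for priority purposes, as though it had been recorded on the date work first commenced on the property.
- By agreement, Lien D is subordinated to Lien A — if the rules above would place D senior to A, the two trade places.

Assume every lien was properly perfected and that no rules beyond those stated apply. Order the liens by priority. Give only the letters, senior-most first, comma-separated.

First, effective dates: B is treated as recorded 10/25/2017, the work-commencement date; D relates back to the deed date 11/5/2017; E is treated as recorded 3/26/2017, the work-commencement date.
By effective date, earliest first: E (3/26/2017), A (7/31/2017), B (10/25/2017), D (11/5/2017), C (8/4/2018).
D is already junior to A, so the subordination agreement changes nothing.

E, A, B, D, C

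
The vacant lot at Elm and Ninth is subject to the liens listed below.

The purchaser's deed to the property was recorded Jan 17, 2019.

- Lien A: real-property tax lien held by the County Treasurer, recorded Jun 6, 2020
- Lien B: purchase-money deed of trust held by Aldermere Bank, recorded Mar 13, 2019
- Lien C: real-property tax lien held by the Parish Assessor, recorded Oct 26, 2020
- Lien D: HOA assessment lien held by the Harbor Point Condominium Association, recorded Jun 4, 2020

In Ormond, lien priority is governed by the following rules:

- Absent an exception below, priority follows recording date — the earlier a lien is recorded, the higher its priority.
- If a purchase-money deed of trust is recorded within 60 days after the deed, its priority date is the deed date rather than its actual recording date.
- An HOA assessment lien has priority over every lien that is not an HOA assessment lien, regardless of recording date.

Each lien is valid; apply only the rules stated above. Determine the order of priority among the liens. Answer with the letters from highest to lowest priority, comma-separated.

D, B, A, C

Effective dates after the stated exceptions: B was recorded within the 60-day window, so its effective date is the deed date Jan 17, 2019.
D, as an HOA assessment lien, has superpriority and ranks first.
Remaining liens by effective date: B (Jan 17, 2019), A (Jun 6, 2020), C (Oct 26, 2020).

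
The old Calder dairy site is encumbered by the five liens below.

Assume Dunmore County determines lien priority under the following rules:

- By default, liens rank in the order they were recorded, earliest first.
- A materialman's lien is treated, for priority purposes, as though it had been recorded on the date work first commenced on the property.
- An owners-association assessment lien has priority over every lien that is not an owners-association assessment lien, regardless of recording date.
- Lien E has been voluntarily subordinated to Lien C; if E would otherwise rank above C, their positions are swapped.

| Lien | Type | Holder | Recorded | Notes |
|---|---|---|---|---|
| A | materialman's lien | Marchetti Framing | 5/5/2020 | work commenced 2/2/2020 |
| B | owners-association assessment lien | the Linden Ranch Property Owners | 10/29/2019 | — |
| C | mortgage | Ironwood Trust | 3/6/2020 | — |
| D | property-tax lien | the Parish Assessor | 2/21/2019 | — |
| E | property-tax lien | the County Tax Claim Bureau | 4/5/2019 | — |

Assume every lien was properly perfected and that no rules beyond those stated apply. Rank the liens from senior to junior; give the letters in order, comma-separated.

B, D, C, A, E

Effective dates: A relates back to 2/2/2020 (work commenced).
B, as an owners-association assessment lien, has superpriority and ranks first.
Remaining liens by effective date: D (2/21/2019), E (4/5/2019), A (2/2/2020), C (3/6/2020).
E is senior to C before the subordination, so the two trade places.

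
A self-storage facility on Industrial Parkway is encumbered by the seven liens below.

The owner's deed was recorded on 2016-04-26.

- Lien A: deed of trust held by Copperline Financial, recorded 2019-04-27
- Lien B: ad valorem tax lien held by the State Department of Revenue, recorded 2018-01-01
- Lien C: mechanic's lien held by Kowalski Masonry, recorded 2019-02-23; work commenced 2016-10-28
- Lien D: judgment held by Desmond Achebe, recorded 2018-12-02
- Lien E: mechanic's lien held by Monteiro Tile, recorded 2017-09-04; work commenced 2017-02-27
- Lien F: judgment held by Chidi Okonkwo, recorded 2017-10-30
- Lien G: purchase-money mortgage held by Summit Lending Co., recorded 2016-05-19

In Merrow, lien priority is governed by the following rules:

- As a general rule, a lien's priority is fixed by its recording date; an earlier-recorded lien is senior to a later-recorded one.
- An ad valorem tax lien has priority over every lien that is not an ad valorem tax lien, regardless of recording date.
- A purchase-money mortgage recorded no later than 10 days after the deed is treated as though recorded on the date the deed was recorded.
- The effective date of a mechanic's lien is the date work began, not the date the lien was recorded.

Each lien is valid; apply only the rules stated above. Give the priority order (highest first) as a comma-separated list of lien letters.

B, G, C, E, F, D, A

First, effective dates: C relates back to 2016-10-28 (work commenced); E is treated as recorded 2017-02-27, the work-commencement date; G was recorded 23 days after the deed, outside the 10-day window, so it keeps its recording date.
B is an ad valorem tax lien and takes priority over every other lien.
Ordering the rest by effective date: G (2016-05-19), C (2016-10-28), E (2017-02-27), F (2017-10-30), D (2018-12-02), A (2019-04-27).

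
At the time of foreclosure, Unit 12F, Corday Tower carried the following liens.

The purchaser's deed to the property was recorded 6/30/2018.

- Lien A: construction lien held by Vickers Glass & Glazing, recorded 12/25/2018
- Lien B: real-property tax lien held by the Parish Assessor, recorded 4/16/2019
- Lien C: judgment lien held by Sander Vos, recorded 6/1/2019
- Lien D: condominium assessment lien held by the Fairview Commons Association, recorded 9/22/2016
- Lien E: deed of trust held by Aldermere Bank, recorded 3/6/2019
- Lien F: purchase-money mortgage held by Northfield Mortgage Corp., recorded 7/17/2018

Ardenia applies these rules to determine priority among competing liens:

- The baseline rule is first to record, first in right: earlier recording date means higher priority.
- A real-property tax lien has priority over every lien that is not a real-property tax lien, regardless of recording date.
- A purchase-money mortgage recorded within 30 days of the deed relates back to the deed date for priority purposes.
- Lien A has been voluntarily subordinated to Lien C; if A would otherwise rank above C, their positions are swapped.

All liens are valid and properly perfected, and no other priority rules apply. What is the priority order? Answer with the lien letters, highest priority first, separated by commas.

B, D, F, C, E, A

Effective dates: F relates back to the deed date 6/30/2018.
B is a real-property tax lien, so it outranks all other liens regardless of date.
Ordering the rest by effective date: D (9/22/2016), F (6/30/2018), A (12/25/2018), E (3/6/2019), C (6/1/2019).
A would otherwise be senior to C, so under the subordination agreement A and C exchange positions.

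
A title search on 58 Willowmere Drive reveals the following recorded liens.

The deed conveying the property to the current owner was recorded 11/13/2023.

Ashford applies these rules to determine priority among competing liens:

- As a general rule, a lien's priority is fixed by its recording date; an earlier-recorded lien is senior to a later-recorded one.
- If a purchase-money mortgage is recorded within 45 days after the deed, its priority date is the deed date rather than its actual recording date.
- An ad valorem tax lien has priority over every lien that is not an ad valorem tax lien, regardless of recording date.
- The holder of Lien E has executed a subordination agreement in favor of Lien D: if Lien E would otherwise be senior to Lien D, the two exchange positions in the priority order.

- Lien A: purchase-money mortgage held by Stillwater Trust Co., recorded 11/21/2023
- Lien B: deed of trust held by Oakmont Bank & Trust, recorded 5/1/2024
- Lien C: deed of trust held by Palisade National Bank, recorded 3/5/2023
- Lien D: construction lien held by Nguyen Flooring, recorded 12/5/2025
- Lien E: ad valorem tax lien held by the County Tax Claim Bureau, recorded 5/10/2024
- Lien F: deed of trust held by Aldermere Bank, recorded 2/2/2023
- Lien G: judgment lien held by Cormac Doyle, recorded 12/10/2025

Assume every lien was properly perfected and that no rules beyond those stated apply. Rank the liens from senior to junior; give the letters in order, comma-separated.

D, F, C, A, B, E, G

Effective dates after the stated exceptions: A relates back to the deed date 11/13/2023.
E is an ad valorem tax lien, so it outranks all other liens regardless of date.
Among the remaining liens, by effective date: F (2/2/2023), C (3/5/2023), A (11/13/2023), B (5/1/2024), D (12/5/2025), G (12/10/2025).
The subordination applies — E was senior to D — so E and D swap.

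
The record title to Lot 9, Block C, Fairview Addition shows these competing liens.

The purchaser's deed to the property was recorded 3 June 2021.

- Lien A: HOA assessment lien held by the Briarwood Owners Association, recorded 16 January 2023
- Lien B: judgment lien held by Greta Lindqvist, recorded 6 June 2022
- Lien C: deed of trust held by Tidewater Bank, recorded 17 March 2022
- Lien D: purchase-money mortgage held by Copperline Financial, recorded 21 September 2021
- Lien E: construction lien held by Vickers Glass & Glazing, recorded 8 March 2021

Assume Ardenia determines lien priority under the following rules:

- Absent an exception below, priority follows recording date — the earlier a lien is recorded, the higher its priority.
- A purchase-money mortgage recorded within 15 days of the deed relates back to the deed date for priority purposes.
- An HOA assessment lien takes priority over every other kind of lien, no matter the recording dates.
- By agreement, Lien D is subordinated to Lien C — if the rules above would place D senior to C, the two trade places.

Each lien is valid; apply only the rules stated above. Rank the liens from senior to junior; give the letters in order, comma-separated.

Effective dates: D missed the 15-day window (110 days after the deed), so its recording date stands.
A is an HOA assessment lien and takes priority over every other lien.
Ordering the rest by effective date: E (8 March 2021), D (21 September 2021), C (17 March 2022), B (6 June 2022).
D would otherwise be senior to C, so under the subordination agreement D and C exchange positions.

A, E, C, D, B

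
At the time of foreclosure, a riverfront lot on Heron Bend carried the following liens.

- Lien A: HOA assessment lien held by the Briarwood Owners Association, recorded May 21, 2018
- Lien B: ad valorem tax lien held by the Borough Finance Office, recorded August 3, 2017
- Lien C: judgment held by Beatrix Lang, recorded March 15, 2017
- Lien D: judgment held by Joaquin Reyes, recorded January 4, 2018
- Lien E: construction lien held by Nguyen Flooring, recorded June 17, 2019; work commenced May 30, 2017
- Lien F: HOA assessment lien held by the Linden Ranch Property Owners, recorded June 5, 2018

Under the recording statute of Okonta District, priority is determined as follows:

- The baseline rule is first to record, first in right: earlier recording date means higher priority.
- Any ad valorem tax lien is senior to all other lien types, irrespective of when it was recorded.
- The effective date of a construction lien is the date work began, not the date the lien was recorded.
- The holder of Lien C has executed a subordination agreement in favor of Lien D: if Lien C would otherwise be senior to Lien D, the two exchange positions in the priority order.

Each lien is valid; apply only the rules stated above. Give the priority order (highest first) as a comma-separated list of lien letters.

B, D, E, C, A, F

First, effective dates: E relates back to May 30, 2017 (work commenced).
As an ad valorem tax lien, B is senior to every other lien.
Among the remaining liens, by effective date: C (March 15, 2017), E (May 30, 2017), D (January 4, 2018), A (May 21, 2018), F (June 5, 2018).
C is senior to D before the subordination, so the two trade places.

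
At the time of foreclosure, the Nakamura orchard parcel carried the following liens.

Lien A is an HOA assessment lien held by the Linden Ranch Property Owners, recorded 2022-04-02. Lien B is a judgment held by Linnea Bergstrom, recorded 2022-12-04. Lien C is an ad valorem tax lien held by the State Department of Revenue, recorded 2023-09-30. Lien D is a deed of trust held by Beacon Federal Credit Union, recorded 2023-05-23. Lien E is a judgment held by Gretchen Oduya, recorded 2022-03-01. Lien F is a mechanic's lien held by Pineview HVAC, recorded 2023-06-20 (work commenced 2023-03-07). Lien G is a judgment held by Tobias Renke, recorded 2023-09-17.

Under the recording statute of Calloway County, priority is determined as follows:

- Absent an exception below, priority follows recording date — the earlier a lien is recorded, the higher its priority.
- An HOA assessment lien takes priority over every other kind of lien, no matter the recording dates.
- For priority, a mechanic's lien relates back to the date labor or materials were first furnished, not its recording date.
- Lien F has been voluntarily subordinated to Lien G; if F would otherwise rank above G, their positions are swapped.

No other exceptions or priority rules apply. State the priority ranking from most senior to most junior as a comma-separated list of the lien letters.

First, effective dates: F is treated as recorded 2023-03-07, the work-commencement date.
A, as an HOA assessment lien, has superpriority and ranks first.
Among the remaining liens, by effective date: E (2022-03-01), B (2022-12-04), F (2023-03-07), D (2023-05-23), G (2023-09-17), C (2023-09-30).
The subordination applies — F was senior to G — so F and G swap.

A, E, B, G, D, F, C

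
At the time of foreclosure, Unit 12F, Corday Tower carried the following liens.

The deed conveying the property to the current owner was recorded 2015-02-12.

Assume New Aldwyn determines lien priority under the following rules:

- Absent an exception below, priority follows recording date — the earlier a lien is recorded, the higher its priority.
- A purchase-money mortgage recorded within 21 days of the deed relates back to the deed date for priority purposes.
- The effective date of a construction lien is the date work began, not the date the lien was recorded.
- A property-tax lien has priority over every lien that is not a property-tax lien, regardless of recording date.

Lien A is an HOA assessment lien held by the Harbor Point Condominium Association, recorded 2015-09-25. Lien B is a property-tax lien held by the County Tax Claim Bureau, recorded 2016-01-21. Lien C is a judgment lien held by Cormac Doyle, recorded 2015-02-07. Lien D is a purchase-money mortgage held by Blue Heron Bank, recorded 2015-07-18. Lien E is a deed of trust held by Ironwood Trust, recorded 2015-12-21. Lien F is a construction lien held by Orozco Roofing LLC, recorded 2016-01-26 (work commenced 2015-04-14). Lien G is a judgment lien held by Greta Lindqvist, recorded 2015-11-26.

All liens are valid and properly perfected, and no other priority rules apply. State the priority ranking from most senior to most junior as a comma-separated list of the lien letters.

B, C, F, D, A, G, E

First, effective dates: D missed the 21-day window (156 days after the deed), so its recording date stands; F's effective date is 2015-04-14, when work began.
B is a property-tax lien, so it outranks all other liens regardless of date.
Among the remaining liens, by effective date: C (2015-02-07), F (2015-04-14), D (2015-07-18), A (2015-09-25), G (2015-11-26), E (2015-12-21).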